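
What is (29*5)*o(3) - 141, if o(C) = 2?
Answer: 149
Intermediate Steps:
(29*5)*o(3) - 141 = (29*5)*2 - 141 = 145*2 - 141 = 290 - 141 = 149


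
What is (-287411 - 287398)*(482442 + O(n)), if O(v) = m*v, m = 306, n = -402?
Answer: -206603598870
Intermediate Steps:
O(v) = 306*v
(-287411 - 287398)*(482442 + O(n)) = (-287411 - 287398)*(482442 + 306*(-402)) = -574809*(482442 - 123012) = -574809*359430 = -206603598870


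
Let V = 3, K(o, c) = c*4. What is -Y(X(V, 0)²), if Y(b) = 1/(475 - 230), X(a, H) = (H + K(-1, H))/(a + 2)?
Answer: -1/245 ≈ -0.0040816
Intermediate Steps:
K(o, c) = 4*c
X(a, H) = 5*H/(2 + a) (X(a, H) = (H + 4*H)/(a + 2) = (5*H)/(2 + a) = 5*H/(2 + a))
Y(b) = 1/245
-Y(X(V, 0)²) = -1*1/245 = -1/245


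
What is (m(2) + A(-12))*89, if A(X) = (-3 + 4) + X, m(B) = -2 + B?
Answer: -979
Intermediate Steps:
A(X) = 1 + X
(m(2) + A(-12))*89 = ((-2 + 2) + (1 - 12))*89 = (0 - 11)*89 = -11*89 = -979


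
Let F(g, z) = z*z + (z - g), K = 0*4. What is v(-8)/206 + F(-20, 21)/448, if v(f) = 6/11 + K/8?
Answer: 273725/253792 ≈ 1.0785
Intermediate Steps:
K = 0
v(f) = 6/11 (v(f) = 6/11 + 0/8 = 6*(1/11) + 0*(⅛) = 6/11 + 0 = 6/11)
F(g, z) = z + z² - g (F(g, z) = z² + (z - g) = z + z² - g)
v(-8)/206 + F(-20, 21)/448 = (6/11)/206 + (21 + 21² - 1*(-20))/448 = (6/11)*(1/206) + (21 + 441 + 20)*(1/448) = 3/1133 + 482*(1/448) = 3/1133 + 241/224 = 273725/253792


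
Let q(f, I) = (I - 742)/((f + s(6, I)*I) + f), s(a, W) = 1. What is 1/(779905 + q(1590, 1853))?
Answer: 5033/3925262976 ≈ 1.2822e-6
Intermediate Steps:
q(f, I) = (-742 + I)/(I + 2*f) (q(f, I) = (I - 742)/((f + 1*I) + f) = (-742 + I)/((f + I) + f) = (-742 + I)/((I + f) + f) = (-742 + I)/(I + 2*f))
1/(779905 + q(1590, 1853)) = 1/(779905 + (-742 + 1853)/(1853 + 2*1590)) = 1/(779905 + 1111/(1853 + 3180)) = 1/(779905 + 1111/5033) = 1/(3925262976/5033) = 5033/3925262976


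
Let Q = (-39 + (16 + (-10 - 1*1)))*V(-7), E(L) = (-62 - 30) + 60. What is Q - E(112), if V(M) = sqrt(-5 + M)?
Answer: 32 - 68*I*sqrt(3) ≈ 32.0 - 117.78*I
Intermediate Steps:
E(L) = -32 (E(L) = -92 + 60 = -32)
Q = -68*I*sqrt(3) (Q = (-39 + (16 + (-10 - 1*1)))*sqrt(-5 - 7) = (-39 + (16 + (-10 - 1)))*sqrt(-12) = (-39 + (16 - 11))*(2*I*sqrt(3)) = (-39 + 5)*(2*I*sqrt(3)) = -68*I*sqrt(3) ≈ -117.78*I)
Q - E(112) = -68*I*sqrt(3) - 1*(-32) = -68*I*sqrt(3) + 32 = 32 - 68*I*sqrt(3)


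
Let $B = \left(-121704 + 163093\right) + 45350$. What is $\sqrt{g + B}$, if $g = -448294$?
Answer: $i \sqrt{361555} \approx 601.29 i$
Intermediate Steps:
$B = 86739$ ($B = 41389 + 45350 = 86739$)
$\sqrt{g + B} = \sqrt{-448294 + 86739} = \sqrt{-361555} = i \sqrt{361555}$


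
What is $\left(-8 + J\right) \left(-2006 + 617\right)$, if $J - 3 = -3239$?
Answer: $4505916$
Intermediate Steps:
$J = -3236$ ($J = 3 - 3239 = -3236$)
$\left(-8 + J\right) \left(-2006 + 617\right) = \left(-8 - 3236\right) \left(-2006 + 617\right) = \left(-3244\right) \left(-1389\right) = 4505916$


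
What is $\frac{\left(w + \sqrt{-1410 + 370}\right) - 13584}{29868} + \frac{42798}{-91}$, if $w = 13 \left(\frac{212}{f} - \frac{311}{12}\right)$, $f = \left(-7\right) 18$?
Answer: $- \frac{46064140483}{97847568} + \frac{i \sqrt{65}}{7467} \approx -470.77 + 0.0010797 i$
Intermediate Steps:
$f = -126$
$w = - \frac{90415}{252}$ ($w = 13 \left(\frac{212}{-126} - \frac{311}{12}\right) = 13 \left(212 \left(- \frac{1}{126}\right) - \frac{311}{12}\right) = 13 \left(- \frac{106}{63} - \frac{311}{12}\right) = 13 \left(- \frac{6955}{252}\right) = - \frac{90415}{252} \approx -358.79$)
$\frac{\left(w + \sqrt{-1410 + 370}\right) - 13584}{29868} + \frac{42798}{-91} = \frac{\left(- \frac{90415}{252} + \sqrt{-1410 + 370}\right) - 13584}{29868} + \frac{42798}{-91} = \left(\left(- \frac{90415}{252} + \sqrt{-1040}\right) - 13584\right) \frac{1}{29868} + 42798 \left(- \frac{1}{91}\right) = \left(\left(- \frac{90415}{252} + 4 i \sqrt{65}\right) - 13584\right) \frac{1}{29868} - \frac{6114}{13} = \left(- \frac{3513583}{252} + 4 i \sqrt{65}\right) \frac{1}{29868} - \frac{6114}{13} = \left(- \frac{3513583}{7526736} + \frac{i \sqrt{65}}{7467}\right) - \frac{6114}{13} = - \frac{46064140483}{97847568} + \frac{i \sqrt{65}}{7467}$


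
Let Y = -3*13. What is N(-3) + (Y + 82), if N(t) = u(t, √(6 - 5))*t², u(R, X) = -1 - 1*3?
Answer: 7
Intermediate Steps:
Y = -39
u(R, X) = -4 (u(R, X) = -1 - 3 = -4)
N(t) = -4*t²
N(-3) + (Y + 82) = -4*(-3)² + (-39 + 82) = -4*9 + 43 = -36 + 43 = 7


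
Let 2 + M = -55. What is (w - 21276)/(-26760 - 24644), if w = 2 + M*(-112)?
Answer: 7445/25702 ≈ 0.28967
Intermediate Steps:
M = -57 (M = -2 - 55 = -57)
w = 6386 (w = 2 - 57*(-112) = 2 + 6384 = 6386)
(w - 21276)/(-26760 - 24644) = (6386 - 21276)/(-26760 - 24644) = -14890/(-51404) = -14890*(-1/51404) = 7445/25702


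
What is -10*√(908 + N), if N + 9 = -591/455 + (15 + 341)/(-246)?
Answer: -4*√701785038045/11193 ≈ -299.38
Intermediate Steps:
N = -657368/55965 (N = -9 + (-591/455 + (15 + 341)/(-246)) = -9 + (-591*1/455 + 356*(-1/246)) = -9 + (-591/455 - 178/123) = -9 - 153683/55965 = -657368/55965 ≈ -11.746)
-10*√(908 + N) = -10*√(908 - 657368/55965) = -4*√701785038045/11193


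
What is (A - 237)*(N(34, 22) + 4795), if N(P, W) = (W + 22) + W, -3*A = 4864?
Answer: -27100075/3 ≈ -9.0334e+6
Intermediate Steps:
A = -4864/3 (A = -1/3*4864 = -4864/3 ≈ -1621.3)
N(P, W) = 22 + 2*W (N(P, W) = (22 + W) + W = 22 + 2*W)
(A - 237)*(N(34, 22) + 4795) = (-4864/3 - 237)*((22 + 2*22) + 4795) = -5575*((22 + 44) + 4795)/3 = -5575*(66 + 4795)/3 = -5575/3*4861 = -27100075/3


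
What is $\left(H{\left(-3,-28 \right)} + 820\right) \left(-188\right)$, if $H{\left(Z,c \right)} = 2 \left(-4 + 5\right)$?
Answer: $-154536$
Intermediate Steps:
$H{\left(Z,c \right)} = 2$ ($H{\left(Z,c \right)} = 2 \cdot 1 = 2$)
$\left(H{\left(-3,-28 \right)} + 820\right) \left(-188\right) = \left(2 + 820\right) \left(-188\right) = 822 \left(-188\right) = -154536$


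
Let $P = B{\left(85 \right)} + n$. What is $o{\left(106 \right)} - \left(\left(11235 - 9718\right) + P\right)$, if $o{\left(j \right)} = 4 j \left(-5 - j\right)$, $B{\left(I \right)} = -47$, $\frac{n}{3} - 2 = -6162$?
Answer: $-30054$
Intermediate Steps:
$n = -18480$ ($n = 6 + 3 \left(-6162\right) = 6 - 18486 = -18480$)
$P = -18527$ ($P = -47 - 18480 = -18527$)
$o{\left(j \right)} = 4 j \left(-5 - j\right)$
$o{\left(106 \right)} - \left(\left(11235 - 9718\right) + P\right) = \left(-4\right) 106 \left(5 + 106\right) - \left(\left(11235 - 9718\right) - 18527\right) = \left(-4\right) 106 \cdot 111 - \left(1517 - 18527\right) = -47064 - -17010 = -47064 + 17010 = -30054$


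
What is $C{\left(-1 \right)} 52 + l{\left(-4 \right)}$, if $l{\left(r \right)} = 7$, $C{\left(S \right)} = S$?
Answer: $-45$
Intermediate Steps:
$C{\left(-1 \right)} 52 + l{\left(-4 \right)} = \left(-1\right) 52 + 7 = -52 + 7 = -45$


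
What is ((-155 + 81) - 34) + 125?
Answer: 17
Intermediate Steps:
((-155 + 81) - 34) + 125 = (-74 - 34) + 125 = -108 + 125 = 17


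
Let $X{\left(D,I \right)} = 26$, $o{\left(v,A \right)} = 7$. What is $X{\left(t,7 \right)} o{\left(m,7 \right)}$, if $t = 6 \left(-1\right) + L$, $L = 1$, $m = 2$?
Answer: $182$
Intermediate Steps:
$t = -5$ ($t = 6 \left(-1\right) + 1 = -6 + 1 = -5$)
$X{\left(t,7 \right)} o{\left(m,7 \right)} = 26 \cdot 7 = 182$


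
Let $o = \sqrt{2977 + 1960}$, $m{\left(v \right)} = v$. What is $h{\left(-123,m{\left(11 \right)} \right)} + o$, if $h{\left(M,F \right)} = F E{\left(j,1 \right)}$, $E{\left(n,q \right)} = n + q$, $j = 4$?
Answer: $55 + \sqrt{4937} \approx 125.26$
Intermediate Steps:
$o = \sqrt{4937} \approx 70.264$
$h{\left(M,F \right)} = 5 F$ ($h{\left(M,F \right)} = F \left(4 + 1\right) = F 5 = 5 F$)
$h{\left(-123,m{\left(11 \right)} \right)} + o = 5 \cdot 11 + \sqrt{4937} = 55 + \sqrt{4937}$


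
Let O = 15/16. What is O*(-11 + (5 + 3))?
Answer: -45/16 ≈ -2.8125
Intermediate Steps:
O = 15/16 (O = 15*(1/16) = 15/16 ≈ 0.93750)
O*(-11 + (5 + 3)) = 15*(-11 + (5 + 3))/16 = 15*(-11 + 8)/16 = (15/16)*(-3) = -45/16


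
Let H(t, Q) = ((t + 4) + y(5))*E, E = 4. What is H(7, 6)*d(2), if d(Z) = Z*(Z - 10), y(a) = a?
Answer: -1024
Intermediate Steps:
H(t, Q) = 36 + 4*t (H(t, Q) = ((t + 4) + 5)*4 = ((4 + t) + 5)*4 = (9 + t)*4 = 36 + 4*t)
d(Z) = Z*(-10 + Z)
H(7, 6)*d(2) = (36 + 4*7)*(2*(-10 + 2)) = (36 + 28)*(2*(-8)) = 64*(-16) = -1024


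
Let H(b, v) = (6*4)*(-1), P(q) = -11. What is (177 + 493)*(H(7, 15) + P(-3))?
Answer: -23450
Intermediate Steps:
H(b, v) = -24 (H(b, v) = 24*(-1) = -24)
(177 + 493)*(H(7, 15) + P(-3)) = (177 + 493)*(-24 - 11) = 670*(-35) = -23450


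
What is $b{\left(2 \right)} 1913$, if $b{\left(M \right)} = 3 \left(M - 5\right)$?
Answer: $-17217$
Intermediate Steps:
$b{\left(M \right)} = -15 + 3 M$ ($b{\left(M \right)} = 3 \left(-5 + M\right) = -15 + 3 M$)
$b{\left(2 \right)} 1913 = \left(-15 + 3 \cdot 2\right) 1913 = \left(-15 + 6\right) 1913 = \left(-9\right) 1913 = -17217$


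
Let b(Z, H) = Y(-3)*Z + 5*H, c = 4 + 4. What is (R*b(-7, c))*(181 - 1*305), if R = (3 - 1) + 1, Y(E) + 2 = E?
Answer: -27900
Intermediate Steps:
Y(E) = -2 + E
c = 8
R = 3 (R = 2 + 1 = 3)
b(Z, H) = -5*Z + 5*H (b(Z, H) = (-2 - 3)*Z + 5*H = -5*Z + 5*H)
(R*b(-7, c))*(181 - 1*305) = (3*(-5*(-7) + 5*8))*(181 - 1*305) = (3*(35 + 40))*(181 - 305) = (3*75)*(-124) = 225*(-124) = -27900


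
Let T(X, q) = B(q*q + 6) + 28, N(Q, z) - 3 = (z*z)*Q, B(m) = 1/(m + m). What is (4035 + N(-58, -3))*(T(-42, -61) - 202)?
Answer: -2280117210/3727 ≈ -6.1178e+5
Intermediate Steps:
B(m) = 1/(2*m)
N(Q, z) = 3 + Q*z**2 (N(Q, z) = 3 + (z*z)*Q = 3 + z**2*Q = 3 + Q*z**2)
T(X, q) = 28 + 1/(2*(6 + q**2)) (T(X, q) = 1/(2*(q*q + 6)) + 28 = 1/(2*(q**2 + 6)) + 28 = 1/(2*(6 + q**2)) + 28 = 28 + 1/(2*(6 + q**2)))
(4035 + N(-58, -3))*(T(-42, -61) - 202) = (4035 + (3 - 58*(-3)**2))*((337 + 56*(-61)**2)/(2*(6 + (-61)**2)) - 202) = (4035 + (3 - 58*9))*((337 + 56*3721)/(2*(6 + 3721)) - 202) = (4035 + (3 - 522))*((1/2)*(337 + 208376)/3727 - 202) = (4035 - 519)*((1/2)*(1/3727)*208713 - 202) = 3516*(208713/7454 - 202) = 3516*(-1296995/7454) = -2280117210/3727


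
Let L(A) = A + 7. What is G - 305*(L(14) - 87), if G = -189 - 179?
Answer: 19762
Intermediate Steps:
G = -368
L(A) = 7 + A
G - 305*(L(14) - 87) = -368 - 305*((7 + 14) - 87) = -368 - 305*(21 - 87) = -368 - 305*(-66) = -368 + 20130 = 19762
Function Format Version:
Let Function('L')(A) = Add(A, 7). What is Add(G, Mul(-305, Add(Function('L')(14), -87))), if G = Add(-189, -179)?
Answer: 19762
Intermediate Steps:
G = -368
Function('L')(A) = Add(7, A)
Add(G, Mul(-305, Add(Function('L')(14), -87))) = Add(-368, Mul(-305, Add(Add(7, 14), -87))) = Add(-368, Mul(-305, Add(21, -87))) = Add(-368, Mul(-305, -66)) = Add(-368, 20130) = 19762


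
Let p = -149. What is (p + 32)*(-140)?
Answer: 16380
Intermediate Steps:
(p + 32)*(-140) = (-149 + 32)*(-140) = -117*(-140) = 16380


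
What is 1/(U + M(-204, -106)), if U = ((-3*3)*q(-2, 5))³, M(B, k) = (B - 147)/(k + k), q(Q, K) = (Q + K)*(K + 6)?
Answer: -212/5553991125 ≈ -3.8171e-8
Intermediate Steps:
q(Q, K) = (6 + K)*(K + Q) (q(Q, K) = (K + Q)*(6 + K) = (6 + K)*(K + Q))
M(B, k) = (-147 + B)/(2*k) (M(B, k) = (-147 + B)/((2*k)) = (-147 + B)*(1/(2*k)) = (-147 + B)/(2*k))
U = -26198073 (U = ((-3*3)*(5² + 6*5 + 6*(-2) + 5*(-2)))³ = (-9*(25 + 30 - 12 - 10))³ = (-9*33)³ = (-297)³ = -26198073)
1/(U + M(-204, -106)) = 1/(-26198073 + (½)*(-147 - 204)/(-106)) = 1/(-26198073 + (½)*(-1/106)*(-351)) = 1/(-26198073 + 351/212) = 1/(-5553991125/212) = -212/5553991125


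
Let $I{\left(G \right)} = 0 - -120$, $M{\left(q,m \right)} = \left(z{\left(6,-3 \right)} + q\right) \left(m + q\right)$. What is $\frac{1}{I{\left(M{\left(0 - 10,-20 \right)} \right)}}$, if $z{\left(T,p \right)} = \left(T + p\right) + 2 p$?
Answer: $\frac{1}{120} \approx 0.0083333$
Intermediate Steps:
$z{\left(T,p \right)} = T + 3 p$
$M{\left(q,m \right)} = \left(-3 + q\right) \left(m + q\right)$ ($M{\left(q,m \right)} = \left(\left(6 + 3 \left(-3\right)\right) + q\right) \left(m + q\right) = \left(\left(6 - 9\right) + q\right) \left(m + q\right) = \left(-3 + q\right) \left(m + q\right)$)
$I{\left(G \right)} = 120$ ($I{\left(G \right)} = 0 + 120 = 120$)
$\frac{1}{I{\left(M{\left(0 - 10,-20 \right)} \right)}} = \frac{1}{120}$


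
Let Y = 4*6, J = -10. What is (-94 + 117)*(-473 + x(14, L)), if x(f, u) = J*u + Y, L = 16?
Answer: -14007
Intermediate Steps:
Y = 24
x(f, u) = 24 - 10*u (x(f, u) = -10*u + 24 = 24 - 10*u)
(-94 + 117)*(-473 + x(14, L)) = (-94 + 117)*(-473 + (24 - 10*16)) = 23*(-473 + (24 - 160)) = 23*(-473 - 136) = 23*(-609) = -14007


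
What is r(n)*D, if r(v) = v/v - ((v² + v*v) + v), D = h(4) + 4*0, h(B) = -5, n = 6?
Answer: 385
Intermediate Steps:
D = -5 (D = -5 + 4*0 = -5 + 0 = -5)
r(v) = 1 - v - 2*v² (r(v) = 1 - ((v² + v²) + v) = 1 - (2*v² + v) = 1 - (v + 2*v²) = 1 + (-v - 2*v²) = 1 - v - 2*v²)
r(n)*D = (1 - 1*6 - 2*6²)*(-5) = (1 - 6 - 2*36)*(-5) = (1 - 6 - 72)*(-5) = -77*(-5) = 385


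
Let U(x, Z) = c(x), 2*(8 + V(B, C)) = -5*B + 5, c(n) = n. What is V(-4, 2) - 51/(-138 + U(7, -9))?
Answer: 1281/262 ≈ 4.8893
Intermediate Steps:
V(B, C) = -11/2 - 5*B/2 (V(B, C) = -8 + (-5*B + 5)/2 = -8 + (5 - 5*B)/2 = -8 + (5/2 - 5*B/2) = -11/2 - 5*B/2)
U(x, Z) = x
V(-4, 2) - 51/(-138 + U(7, -9)) = (-11/2 - 5/2*(-4)) - 51/(-138 + 7) = (-11/2 + 10) - 51/(-131) = 9/2 - 51*(-1/131) = 9/2 + 51/131 = 1281/262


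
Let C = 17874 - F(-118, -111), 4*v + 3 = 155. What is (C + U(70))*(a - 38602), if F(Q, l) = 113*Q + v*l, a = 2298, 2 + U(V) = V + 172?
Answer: -1294818464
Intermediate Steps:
U(V) = 170 + V (U(V) = -2 + (V + 172) = -2 + (172 + V) = 170 + V)
v = 38 (v = -3/4 + (1/4)*155 = -3/4 + 155/4 = 38)
F(Q, l) = 38*l + 113*Q (F(Q, l) = 113*Q + 38*l = 38*l + 113*Q)
C = 35426 (C = 17874 - (38*(-111) + 113*(-118)) = 17874 - (-4218 - 13334) = 17874 - 1*(-17552) = 17874 + 17552 = 35426)
(C + U(70))*(a - 38602) = (35426 + (170 + 70))*(2298 - 38602) = (35426 + 240)*(-36304) = 35666*(-36304) = -1294818464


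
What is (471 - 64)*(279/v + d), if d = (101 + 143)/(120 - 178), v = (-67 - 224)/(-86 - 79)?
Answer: 176300597/2813 ≈ 62674.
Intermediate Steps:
v = 97/55 (v = -291/(-165) = -291*(-1/165) = 97/55 ≈ 1.7636)
d = -122/29 (d = 244/(-58) = 244*(-1/58) = -122/29 ≈ -4.2069)
(471 - 64)*(279/v + d) = (471 - 64)*(279/(97/55) - 122/29) = 407*(279*(55/97) - 122/29) = 407*(15345/97 - 122/29) = 407*(433171/2813) = 176300597/2813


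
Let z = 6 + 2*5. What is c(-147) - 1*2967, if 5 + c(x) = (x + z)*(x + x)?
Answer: 35542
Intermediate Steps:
z = 16 (z = 6 + 10 = 16)
c(x) = -5 + 2*x*(16 + x) (c(x) = -5 + (x + 16)*(x + x) = -5 + (16 + x)*(2*x) = -5 + 2*x*(16 + x))
c(-147) - 1*2967 = (-5 + 2*(-147)² + 32*(-147)) - 1*2967 = (-5 + 2*21609 - 4704) - 2967 = (-5 + 43218 - 4704) - 2967 = 38509 - 2967 = 35542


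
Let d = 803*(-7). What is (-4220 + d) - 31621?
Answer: -41462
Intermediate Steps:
d = -5621
(-4220 + d) - 31621 = (-4220 - 5621) - 31621 = -9841 - 31621 = -41462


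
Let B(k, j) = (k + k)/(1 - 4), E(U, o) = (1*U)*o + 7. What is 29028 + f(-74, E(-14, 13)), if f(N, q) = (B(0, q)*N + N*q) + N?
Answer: 41904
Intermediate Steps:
E(U, o) = 7 + U*o (E(U, o) = U*o + 7 = 7 + U*o)
B(k, j) = -2*k/3 (B(k, j) = (2*k)/(-3) = (2*k)*(-⅓) = -2*k/3)
f(N, q) = N + N*q (f(N, q) = ((-⅔*0)*N + N*q) + N = (0*N + N*q) + N = (0 + N*q) + N = N*q + N = N + N*q)
29028 + f(-74, E(-14, 13)) = 29028 - 74*(1 + (7 - 14*13)) = 29028 - 74*(1 + (7 - 182)) = 29028 - 74*(1 - 175) = 29028 - 74*(-174) = 29028 + 12876 = 41904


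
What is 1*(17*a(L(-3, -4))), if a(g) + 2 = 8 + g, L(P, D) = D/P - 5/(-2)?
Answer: 1003/6 ≈ 167.17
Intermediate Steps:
L(P, D) = 5/2 + D/P (L(P, D) = D/P - 5*(-1/2) = D/P + 5/2 = 5/2 + D/P)
a(g) = 6 + g (a(g) = -2 + (8 + g) = 6 + g)
1*(17*a(L(-3, -4))) = 1*(17*(6 + (5/2 - 4/(-3)))) = 1*(17*(6 + (5/2 - 4*(-1/3)))) = 1*(17*(6 + (5/2 + 4/3))) = 1*(17*(6 + 23/6)) = 1*(17*(59/6)) = 1*(1003/6) = 1003/6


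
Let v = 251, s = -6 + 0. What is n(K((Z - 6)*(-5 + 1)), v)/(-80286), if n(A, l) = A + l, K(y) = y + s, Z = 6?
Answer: -245/80286 ≈ -0.0030516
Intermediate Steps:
s = -6
K(y) = -6 + y (K(y) = y - 6 = -6 + y)
n(K((Z - 6)*(-5 + 1)), v)/(-80286) = ((-6 + (6 - 6)*(-5 + 1)) + 251)/(-80286) = ((-6 + 0*(-4)) + 251)*(-1/80286) = ((-6 + 0) + 251)*(-1/80286) = (-6 + 251)*(-1/80286) = 245*(-1/80286) = -245/80286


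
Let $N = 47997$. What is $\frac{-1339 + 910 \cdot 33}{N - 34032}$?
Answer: $\frac{28691}{13965} \approx 2.0545$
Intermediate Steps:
$\frac{-1339 + 910 \cdot 33}{N - 34032} = \frac{-1339 + 910 \cdot 33}{47997 - 34032} = \frac{-1339 + 30030}{13965} = 28691 \cdot \frac{1}{13965} = \frac{28691}{13965}$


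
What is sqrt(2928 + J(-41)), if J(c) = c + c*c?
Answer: 2*sqrt(1142) ≈ 67.587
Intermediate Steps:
J(c) = c + c**2
sqrt(2928 + J(-41)) = sqrt(2928 - 41*(1 - 41)) = sqrt(2928 - 41*(-40)) = sqrt(2928 + 1640) = sqrt(4568) = 2*sqrt(1142)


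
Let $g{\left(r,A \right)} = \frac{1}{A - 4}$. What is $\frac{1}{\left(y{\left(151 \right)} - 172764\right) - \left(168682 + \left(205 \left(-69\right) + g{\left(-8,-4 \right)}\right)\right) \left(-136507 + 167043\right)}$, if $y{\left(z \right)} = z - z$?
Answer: $- \frac{1}{4719110779} \approx -2.119 \cdot 10^{-10}$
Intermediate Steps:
$y{\left(z \right)} = 0$
$g{\left(r,A \right)} = \frac{1}{-4 + A}$
$\frac{1}{\left(y{\left(151 \right)} - 172764\right) - \left(168682 + \left(205 \left(-69\right) + g{\left(-8,-4 \right)}\right)\right) \left(-136507 + 167043\right)} = \frac{1}{\left(0 - 172764\right) - \left(168682 + \left(205 \left(-69\right) + \frac{1}{-4 - 4}\right)\right) \left(-136507 + 167043\right)} = \frac{1}{-172764 - \left(168682 - \left(14145 - \frac{1}{-8}\right)\right) 30536} = \frac{1}{-172764 - \left(168682 - \frac{113161}{8}\right) 30536} = \frac{1}{-172764 - \frac{1236295}{8} \cdot 30536} = \frac{1}{-172764 - 4718938015} = \frac{1}{-4719110779} = - \frac{1}{4719110779}$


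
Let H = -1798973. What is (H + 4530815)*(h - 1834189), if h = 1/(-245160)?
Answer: -68245932118551329/13620 ≈ -5.0107e+12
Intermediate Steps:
h = -1/245160 ≈ -4.0790e-6
(H + 4530815)*(h - 1834189) = (-1798973 + 4530815)*(-1/245160 - 1834189) = 2731842*(-449669775241/245160) = -68245932118551329/13620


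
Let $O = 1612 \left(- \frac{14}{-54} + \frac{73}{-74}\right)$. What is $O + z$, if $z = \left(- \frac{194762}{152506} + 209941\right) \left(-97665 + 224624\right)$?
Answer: $\frac{2030394912272364518}{76176747} \approx 2.6654 \cdot 10^{10}$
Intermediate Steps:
$z = \frac{2032427429002628}{76253}$ ($z = \left(\left(-194762\right) \frac{1}{152506} + 209941\right) 126959 = \left(- \frac{97381}{76253} + 209941\right) 126959 = \frac{16008533692}{76253} \cdot 126959 = \frac{2032427429002628}{76253} \approx 2.6654 \cdot 10^{10}$)
$O = - \frac{1171118}{999}$ ($O = 1612 \left(\left(-14\right) \left(- \frac{1}{54}\right) + 73 \left(- \frac{1}{74}\right)\right) = 1612 \left(\frac{7}{27} - \frac{73}{74}\right) = 1612 \left(- \frac{1453}{1998}\right) = - \frac{1171118}{999} \approx -1172.3$)
$O + z = - \frac{1171118}{999} + \frac{2032427429002628}{76253} = \frac{2030394912272364518}{76176747}$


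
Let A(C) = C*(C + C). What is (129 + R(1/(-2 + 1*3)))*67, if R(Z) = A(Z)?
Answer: 8777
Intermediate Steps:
A(C) = 2*C² (A(C) = C*(2*C) = 2*C²)
R(Z) = 2*Z²
(129 + R(1/(-2 + 1*3)))*67 = (129 + 2*(1/(-2 + 1*3))²)*67 = (129 + 2*(1/(-2 + 3))²)*67 = (129 + 2*(1/1)²)*67 = (129 + 2*1²)*67 = (129 + 2*1)*67 = (129 + 2)*67 = 131*67 = 8777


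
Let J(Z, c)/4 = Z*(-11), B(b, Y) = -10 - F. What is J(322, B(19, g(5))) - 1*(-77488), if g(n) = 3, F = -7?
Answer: 63320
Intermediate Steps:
B(b, Y) = -3 (B(b, Y) = -10 - 1*(-7) = -10 + 7 = -3)
J(Z, c) = -44*Z (J(Z, c) = 4*(Z*(-11)) = 4*(-11*Z) = -44*Z)
J(322, B(19, g(5))) - 1*(-77488) = -44*322 - 1*(-77488) = -14168 + 77488 = 63320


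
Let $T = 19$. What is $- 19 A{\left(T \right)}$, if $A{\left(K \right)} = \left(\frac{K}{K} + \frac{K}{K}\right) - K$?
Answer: $323$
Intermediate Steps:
$A{\left(K \right)} = 2 - K$ ($A{\left(K \right)} = \left(1 + 1\right) - K = 2 - K$)
$- 19 A{\left(T \right)} = - 19 \left(2 - 19\right) = \left(-19\right) \left(-17\right) = 323$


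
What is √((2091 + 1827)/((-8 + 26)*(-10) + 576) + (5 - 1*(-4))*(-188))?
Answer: I*√7327254/66 ≈ 41.013*I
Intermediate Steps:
√((2091 + 1827)/((-8 + 26)*(-10) + 576) + (5 - 1*(-4))*(-188)) = √(3918/(18*(-10) + 576) + (5 + 4)*(-188)) = √(3918/(-180 + 576) + 9*(-188)) = √(3918/396 - 1692) = √(3918*(1/396) - 1692) = √(653/66 - 1692) = √(-111019/66) = I*√7327254/66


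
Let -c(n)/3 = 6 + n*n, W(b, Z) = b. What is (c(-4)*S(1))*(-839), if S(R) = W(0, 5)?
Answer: 0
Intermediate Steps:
S(R) = 0
c(n) = -18 - 3*n² (c(n) = -3*(6 + n*n) = -3*(6 + n²) = -18 - 3*n²)
(c(-4)*S(1))*(-839) = ((-18 - 3*(-4)²)*0)*(-839) = ((-18 - 3*16)*0)*(-839) = ((-18 - 48)*0)*(-839) = -66*0*(-839) = 0*(-839) = 0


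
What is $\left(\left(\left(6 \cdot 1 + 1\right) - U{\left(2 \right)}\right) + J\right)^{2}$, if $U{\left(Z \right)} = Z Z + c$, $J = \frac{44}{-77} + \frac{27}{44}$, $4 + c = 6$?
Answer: $\frac{103041}{94864} \approx 1.0862$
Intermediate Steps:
$c = 2$ ($c = -4 + 6 = 2$)
$J = \frac{13}{308}$ ($J = 44 \left(- \frac{1}{77}\right) + 27 \cdot \frac{1}{44} = - \frac{4}{7} + \frac{27}{44} = \frac{13}{308} \approx 0.042208$)
$U{\left(Z \right)} = 2 + Z^{2}$ ($U{\left(Z \right)} = Z Z + 2 = Z^{2} + 2 = 2 + Z^{2}$)
$\left(\left(\left(6 \cdot 1 + 1\right) - U{\left(2 \right)}\right) + J\right)^{2} = \left(\left(\left(6 \cdot 1 + 1\right) - \left(2 + 2^{2}\right)\right) + \frac{13}{308}\right)^{2} = \left(\left(\left(6 + 1\right) - \left(2 + 4\right)\right) + \frac{13}{308}\right)^{2} = \left(\left(7 - 6\right) + \frac{13}{308}\right)^{2} = \left(1 + \frac{13}{308}\right)^{2} = \left(\frac{321}{308}\right)^{2} = \frac{103041}{94864}$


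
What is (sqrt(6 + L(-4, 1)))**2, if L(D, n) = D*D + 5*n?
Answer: 27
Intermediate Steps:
L(D, n) = D**2 + 5*n
(sqrt(6 + L(-4, 1)))**2 = (sqrt(6 + ((-4)**2 + 5*1)))**2 = (sqrt(6 + (16 + 5)))**2 = (sqrt(6 + 21))**2 = (sqrt(27))**2 = (3*sqrt(3))**2 = 27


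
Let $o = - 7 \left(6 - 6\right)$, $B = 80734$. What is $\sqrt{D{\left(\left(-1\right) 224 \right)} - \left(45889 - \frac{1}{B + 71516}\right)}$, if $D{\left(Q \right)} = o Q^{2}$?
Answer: $\frac{i \sqrt{42548395516410}}{30450} \approx 214.22 i$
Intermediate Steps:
$o = 0$ ($o = \left(-7\right) 0 = 0$)
$D{\left(Q \right)} = 0$ ($D{\left(Q \right)} = 0 Q^{2} = 0$)
$\sqrt{D{\left(\left(-1\right) 224 \right)} - \left(45889 - \frac{1}{B + 71516}\right)} = \sqrt{0 - \left(45889 - \frac{1}{80734 + 71516}\right)} = \sqrt{0 - \left(45889 - \frac{1}{152250}\right)} = \sqrt{0 + \left(\frac{1}{152250} - 45889\right)} = \sqrt{0 - \frac{6986600249}{152250}} = \sqrt{- \frac{6986600249}{152250}} = \frac{i \sqrt{42548395516410}}{30450}$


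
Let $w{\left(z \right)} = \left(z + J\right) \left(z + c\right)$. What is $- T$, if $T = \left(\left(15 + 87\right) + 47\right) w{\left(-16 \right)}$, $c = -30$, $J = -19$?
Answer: $-239890$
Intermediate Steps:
$w{\left(z \right)} = \left(-30 + z\right) \left(-19 + z\right)$ ($w{\left(z \right)} = \left(z - 19\right) \left(z - 30\right) = \left(-19 + z\right) \left(-30 + z\right) = \left(-30 + z\right) \left(-19 + z\right)$)
$T = 239890$ ($T = \left(\left(15 + 87\right) + 47\right) \left(570 + \left(-16\right)^{2} - -784\right) = \left(102 + 47\right) \left(570 + 256 + 784\right) = 149 \cdot 1610 = 239890$)
$- T = \left(-1\right) 239890 = -239890$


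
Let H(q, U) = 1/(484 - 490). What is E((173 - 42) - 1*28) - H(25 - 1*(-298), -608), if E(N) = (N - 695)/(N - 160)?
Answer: 401/38 ≈ 10.553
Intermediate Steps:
H(q, U) = -1/6 (H(q, U) = 1/(-6) = -1/6)
E(N) = (-695 + N)/(-160 + N)
E((173 - 42) - 1*28) - H(25 - 1*(-298), -608) = (-695 + ((173 - 42) - 1*28))/(-160 + ((173 - 42) - 1*28)) - 1*(-1/6) = (-695 + (131 - 28))/(-160 + (131 - 28)) + 1/6 = (-695 + 103)/(-160 + 103) + 1/6 = -592/(-57) + 1/6 = -1/57*(-592) + 1/6 = 592/57 + 1/6 = 401/38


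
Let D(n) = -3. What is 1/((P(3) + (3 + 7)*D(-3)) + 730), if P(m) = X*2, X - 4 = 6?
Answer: 1/720 ≈ 0.0013889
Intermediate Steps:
X = 10 (X = 4 + 6 = 10)
P(m) = 20 (P(m) = 10*2 = 20)
1/((P(3) + (3 + 7)*D(-3)) + 730) = 1/((20 + (3 + 7)*(-3)) + 730) = 1/((20 + 10*(-3)) + 730) = 1/((20 - 30) + 730) = 1/(-10 + 730) = 1/720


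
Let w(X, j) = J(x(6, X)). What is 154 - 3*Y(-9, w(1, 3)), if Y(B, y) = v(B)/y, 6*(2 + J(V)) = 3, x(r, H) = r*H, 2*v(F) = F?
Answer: 145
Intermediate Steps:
v(F) = F/2
x(r, H) = H*r
J(V) = -3/2 (J(V) = -2 + (⅙)*3 = -2 + ½ = -3/2)
w(X, j) = -3/2
Y(B, y) = B/(2*y) (Y(B, y) = (B/2)/y = B/(2*y))
154 - 3*Y(-9, w(1, 3)) = 154 - 3*(-9)/(2*(-3/2)) = 154 - 3*(-9)*(-2)/(2*3) = 154 - 3*3 = 154 - 9 = 145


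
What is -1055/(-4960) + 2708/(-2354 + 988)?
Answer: -1199055/677536 ≈ -1.7697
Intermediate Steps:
-1055/(-4960) + 2708/(-2354 + 988) = -1055*(-1/4960) + 2708/(-1366) = 211/992 + 2708*(-1/1366) = 211/992 - 1354/683 = -1199055/677536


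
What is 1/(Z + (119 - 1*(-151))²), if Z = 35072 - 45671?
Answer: 1/62301 ≈ 1.6051e-5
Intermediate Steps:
Z = -10599
1/(Z + (119 - 1*(-151))²) = 1/(-10599 + (119 - 1*(-151))²) = 1/(-10599 + (119 + 151)²) = 1/(-10599 + 270²) = 1/(-10599 + 72900) = 1/62301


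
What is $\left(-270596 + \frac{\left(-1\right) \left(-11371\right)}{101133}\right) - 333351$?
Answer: $- \frac{61078960580}{101133} \approx -6.0395 \cdot 10^{5}$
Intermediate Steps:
$\left(-270596 + \frac{\left(-1\right) \left(-11371\right)}{101133}\right) - 333351 = \left(-270596 + 11371 \cdot \frac{1}{101133}\right) - 333351 = \left(-270596 + \frac{11371}{101133}\right) - 333351 = - \frac{27366173897}{101133} - 333351 = - \frac{61078960580}{101133}$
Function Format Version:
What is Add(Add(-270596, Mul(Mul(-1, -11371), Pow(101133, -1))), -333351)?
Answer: Rational(-61078960580, 101133) ≈ -6.0395e+5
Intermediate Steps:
Add(Add(-270596, Mul(Mul(-1, -11371), Pow(101133, -1))), -333351) = Add(Add(-270596, Mul(11371, Rational(1, 101133))), -333351) = Add(Add(-270596, Rational(11371, 101133)), -333351) = Add(Rational(-27366173897, 101133), -333351) = Rational(-61078960580, 101133)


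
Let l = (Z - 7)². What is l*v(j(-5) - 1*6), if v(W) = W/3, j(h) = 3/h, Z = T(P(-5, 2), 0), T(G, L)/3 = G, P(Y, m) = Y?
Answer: -5324/5 ≈ -1064.8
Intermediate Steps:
T(G, L) = 3*G
Z = -15 (Z = 3*(-5) = -15)
v(W) = W/3 (v(W) = W*(⅓) = W/3)
l = 484 (l = (-15 - 7)² = (-22)² = 484)
l*v(j(-5) - 1*6) = 484*((3/(-5) - 1*6)/3) = 484*((3*(-⅕) - 6)/3) = 484*((-⅗ - 6)/3) = 484*((⅓)*(-33/5)) = 484*(-11/5) = -5324/5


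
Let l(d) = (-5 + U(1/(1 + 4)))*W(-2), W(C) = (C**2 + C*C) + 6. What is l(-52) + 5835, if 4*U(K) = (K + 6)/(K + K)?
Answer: 23277/4 ≈ 5819.3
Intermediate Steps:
W(C) = 6 + 2*C**2 (W(C) = (C**2 + C**2) + 6 = 2*C**2 + 6 = 6 + 2*C**2)
U(K) = (6 + K)/(8*K) (U(K) = ((K + 6)/(K + K))/4 = ((6 + K)/((2*K)))/4 = ((6 + K)*(1/(2*K)))/4 = ((6 + K)/(2*K))/4 = (6 + K)/(8*K))
l(d) = -63/4 (l(d) = (-5 + (6 + 1/(1 + 4))/(8*(1/(1 + 4))))*(6 + 2*(-2)**2) = (-5 + (6 + 1/5)/(8*(1/5)))*(6 + 2*4) = (-5 + (6 + 1/5)/(8*(1/5)))*(6 + 8) = (-5 + (1/8)*5*(31/5))*14 = (-5 + 31/8)*14 = -9/8*14 = -63/4)
l(-52) + 5835 = -63/4 + 5835 = 23277/4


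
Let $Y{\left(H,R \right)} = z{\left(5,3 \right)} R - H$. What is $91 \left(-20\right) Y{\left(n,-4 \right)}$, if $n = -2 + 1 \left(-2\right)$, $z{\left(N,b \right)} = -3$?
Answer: $-29120$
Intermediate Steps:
$n = -4$ ($n = -2 - 2 = -4$)
$Y{\left(H,R \right)} = - H - 3 R$ ($Y{\left(H,R \right)} = - 3 R - H = - H - 3 R$)
$91 \left(-20\right) Y{\left(n,-4 \right)} = 91 \left(-20\right) \left(\left(-1\right) \left(-4\right) - -12\right) = - 1820 \left(4 + 12\right) = \left(-1820\right) 16 = -29120$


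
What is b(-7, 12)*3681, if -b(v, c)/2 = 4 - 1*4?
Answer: 0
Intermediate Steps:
b(v, c) = 0 (b(v, c) = -2*(4 - 1*4) = -2*(4 - 4) = -2*0 = 0)
b(-7, 12)*3681 = 0*3681 = 0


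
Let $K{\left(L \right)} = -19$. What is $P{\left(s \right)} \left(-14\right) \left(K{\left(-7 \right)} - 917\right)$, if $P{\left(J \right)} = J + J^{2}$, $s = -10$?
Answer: $1179360$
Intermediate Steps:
$P{\left(s \right)} \left(-14\right) \left(K{\left(-7 \right)} - 917\right) = - 10 \left(1 - 10\right) \left(-14\right) \left(-19 - 917\right) = \left(-10\right) \left(-9\right) \left(-14\right) \left(-19 - 917\right) = 90 \left(-14\right) \left(-936\right) = \left(-1260\right) \left(-936\right) = 1179360$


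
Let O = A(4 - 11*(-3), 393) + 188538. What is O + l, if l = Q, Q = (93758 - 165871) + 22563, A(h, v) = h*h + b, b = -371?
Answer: 139986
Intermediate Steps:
A(h, v) = -371 + h² (A(h, v) = h*h - 371 = h² - 371 = -371 + h²)
O = 189536 (O = (-371 + (4 - 11*(-3))²) + 188538 = (-371 + (4 + 33)²) + 188538 = (-371 + 37²) + 188538 = (-371 + 1369) + 188538 = 998 + 188538 = 189536)
Q = -49550 (Q = -72113 + 22563 = -49550)
l = -49550
O + l = 189536 - 49550 = 139986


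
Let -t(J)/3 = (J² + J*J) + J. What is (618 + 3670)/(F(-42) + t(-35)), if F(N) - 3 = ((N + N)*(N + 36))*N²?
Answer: 2144/440907 ≈ 0.0048627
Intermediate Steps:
t(J) = -6*J² - 3*J (t(J) = -3*((J² + J*J) + J) = -3*((J² + J²) + J) = -3*(2*J² + J) = -3*(J + 2*J²) = -6*J² - 3*J)
F(N) = 3 + 2*N³*(36 + N) (F(N) = 3 + ((N + N)*(N + 36))*N² = 3 + ((2*N)*(36 + N))*N² = 3 + (2*N*(36 + N))*N² = 3 + 2*N³*(36 + N))
(618 + 3670)/(F(-42) + t(-35)) = (618 + 3670)/((3 + 2*(-42)⁴ + 72*(-42)³) - 3*(-35)*(1 + 2*(-35))) = 4288/((3 + 2*3111696 + 72*(-74088)) - 3*(-35)*(1 - 70)) = 4288/((3 + 6223392 - 5334336) - 3*(-35)*(-69)) = 4288/(889059 - 7245) = 4288/881814 = 4288*(1/881814) = 2144/440907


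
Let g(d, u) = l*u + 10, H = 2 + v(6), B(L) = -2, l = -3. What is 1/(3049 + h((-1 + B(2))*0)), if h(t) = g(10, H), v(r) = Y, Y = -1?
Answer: 1/3056 ≈ 0.00032723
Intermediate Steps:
v(r) = -1
H = 1 (H = 2 - 1 = 1)
g(d, u) = 10 - 3*u (g(d, u) = -3*u + 10 = 10 - 3*u)
h(t) = 7 (h(t) = 10 - 3*1 = 10 - 3 = 7)
1/(3049 + h((-1 + B(2))*0)) = 1/(3049 + 7) = 1/3056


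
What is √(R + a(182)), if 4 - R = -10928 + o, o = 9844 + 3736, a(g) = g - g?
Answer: 2*I*√662 ≈ 51.459*I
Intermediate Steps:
a(g) = 0
o = 13580
R = -2648 (R = 4 - (-10928 + 13580) = 4 - 1*2652 = 4 - 2652 = -2648)
√(R + a(182)) = √(-2648 + 0) = √(-2648) = 2*I*√662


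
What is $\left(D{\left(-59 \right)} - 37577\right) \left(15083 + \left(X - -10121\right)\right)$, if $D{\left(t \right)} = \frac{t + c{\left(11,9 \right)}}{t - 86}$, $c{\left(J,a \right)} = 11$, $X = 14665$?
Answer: $- \frac{217230911173}{145} \approx -1.4981 \cdot 10^{9}$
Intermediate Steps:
$D{\left(t \right)} = \frac{11 + t}{-86 + t}$ ($D{\left(t \right)} = \frac{t + 11}{t - 86} = \frac{11 + t}{-86 + t}$)
$\left(D{\left(-59 \right)} - 37577\right) \left(15083 + \left(X - -10121\right)\right) = \left(\frac{11 - 59}{-86 - 59} - 37577\right) \left(15083 + \left(14665 - -10121\right)\right) = \left(\frac{1}{-145} \left(-48\right) - 37577\right) \left(15083 + \left(14665 + 10121\right)\right) = \left(\left(- \frac{1}{145}\right) \left(-48\right) - 37577\right) \left(15083 + 24786\right) = \left(\frac{48}{145} - 37577\right) 39869 = \left(- \frac{5448617}{145}\right) 39869 = - \frac{217230911173}{145}$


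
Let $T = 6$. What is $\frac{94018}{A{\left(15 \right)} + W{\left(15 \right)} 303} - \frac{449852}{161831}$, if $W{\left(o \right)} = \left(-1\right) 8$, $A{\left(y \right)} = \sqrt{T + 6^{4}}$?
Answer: $- \frac{6587311537340}{158445333649} - \frac{47009 \sqrt{1302}}{2937237} \approx -42.152$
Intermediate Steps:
$A{\left(y \right)} = \sqrt{1302}$ ($A{\left(y \right)} = \sqrt{6 + 6^{4}} = \sqrt{6 + 1296} = \sqrt{1302}$)
$W{\left(o \right)} = -8$
$\frac{94018}{A{\left(15 \right)} + W{\left(15 \right)} 303} - \frac{449852}{161831} = \frac{94018}{\sqrt{1302} - 2424} - \frac{449852}{161831} = \frac{94018}{-2424 + \sqrt{1302}} - \frac{449852}{161831} = - \frac{449852}{161831} + \frac{94018}{-2424 + \sqrt{1302}}$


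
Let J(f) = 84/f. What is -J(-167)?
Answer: 84/167 ≈ 0.50299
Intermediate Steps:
-J(-167) = -84/(-167) = -84*(-1)/167 = -1*(-84/167) = 84/167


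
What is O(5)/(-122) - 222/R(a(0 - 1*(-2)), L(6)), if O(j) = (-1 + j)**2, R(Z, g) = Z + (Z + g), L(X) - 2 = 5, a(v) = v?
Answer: -13630/671 ≈ -20.313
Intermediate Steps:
L(X) = 7 (L(X) = 2 + 5 = 7)
R(Z, g) = g + 2*Z
O(5)/(-122) - 222/R(a(0 - 1*(-2)), L(6)) = (-1 + 5)**2/(-122) - 222/(7 + 2*(0 - 1*(-2))) = 4**2*(-1/122) - 222/(7 + 2*(0 + 2)) = 16*(-1/122) - 222/(7 + 2*2) = -8/61 - 222/(7 + 4) = -8/61 - 222/11 = -13630/671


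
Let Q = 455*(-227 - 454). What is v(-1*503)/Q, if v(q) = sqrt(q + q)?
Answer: -I*sqrt(1006)/309855 ≈ -0.00010236*I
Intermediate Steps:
v(q) = sqrt(2)*sqrt(q) (v(q) = sqrt(2*q) = sqrt(2)*sqrt(q))
Q = -309855 (Q = 455*(-681) = -309855)
v(-1*503)/Q = (sqrt(2)*sqrt(-1*503))/(-309855) = (sqrt(2)*sqrt(-503))*(-1/309855) = (sqrt(2)*(I*sqrt(503)))*(-1/309855) = (I*sqrt(1006))*(-1/309855) = -I*sqrt(1006)/309855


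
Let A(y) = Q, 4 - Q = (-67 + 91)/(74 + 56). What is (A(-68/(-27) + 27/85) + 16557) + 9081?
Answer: 1666718/65 ≈ 25642.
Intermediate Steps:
Q = 248/65 (Q = 4 - (-67 + 91)/(74 + 56) = 4 - 24/130 = 4 - 1*12/65 = 4 - 12/65 = 248/65 ≈ 3.8154)
A(y) = 248/65
(A(-68/(-27) + 27/85) + 16557) + 9081 = (248/65 + 16557) + 9081 = 1076453/65 + 9081 = 1666718/65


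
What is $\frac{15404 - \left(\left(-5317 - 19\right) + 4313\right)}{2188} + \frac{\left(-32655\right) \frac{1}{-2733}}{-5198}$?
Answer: $\frac{38882119013}{5180503532} \approx 7.5055$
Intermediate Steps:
$\frac{15404 - \left(\left(-5317 - 19\right) + 4313\right)}{2188} + \frac{\left(-32655\right) \frac{1}{-2733}}{-5198} = \left(15404 - \left(-5336 + 4313\right)\right) \frac{1}{2188} + \left(-32655\right) \left(- \frac{1}{2733}\right) \left(- \frac{1}{5198}\right) = \left(15404 - -1023\right) \frac{1}{2188} + \frac{10885}{911} \left(- \frac{1}{5198}\right) = \left(15404 + 1023\right) \frac{1}{2188} - \frac{10885}{4735378} = 16427 \cdot \frac{1}{2188} - \frac{10885}{4735378} = \frac{16427}{2188} - \frac{10885}{4735378} = \frac{38882119013}{5180503532}$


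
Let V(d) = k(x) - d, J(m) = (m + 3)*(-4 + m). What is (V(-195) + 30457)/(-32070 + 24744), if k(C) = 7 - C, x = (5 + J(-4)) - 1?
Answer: -30647/7326 ≈ -4.1833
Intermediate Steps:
J(m) = (-4 + m)*(3 + m) (J(m) = (3 + m)*(-4 + m) = (-4 + m)*(3 + m))
x = 12 (x = (5 + (-12 + (-4)**2 - 1*(-4))) - 1 = (5 + (-12 + 16 + 4)) - 1 = (5 + 8) - 1 = 13 - 1 = 12)
V(d) = -5 - d (V(d) = (7 - 1*12) - d = (7 - 12) - d = -5 - d)
(V(-195) + 30457)/(-32070 + 24744) = ((-5 - 1*(-195)) + 30457)/(-32070 + 24744) = ((-5 + 195) + 30457)/(-7326) = (190 + 30457)*(-1/7326) = 30647*(-1/7326) = -30647/7326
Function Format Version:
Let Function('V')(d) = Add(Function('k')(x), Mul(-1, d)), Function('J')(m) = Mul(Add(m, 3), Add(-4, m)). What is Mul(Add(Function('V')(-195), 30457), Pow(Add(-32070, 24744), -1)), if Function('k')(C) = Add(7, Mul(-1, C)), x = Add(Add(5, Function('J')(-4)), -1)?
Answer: Rational(-30647, 7326) ≈ -4.1833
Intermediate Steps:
Function('J')(m) = Mul(Add(-4, m), Add(3, m)) (Function('J')(m) = Mul(Add(3, m), Add(-4, m)) = Mul(Add(-4, m), Add(3, m)))
x = 12 (x = Add(Add(5, Add(-12, Pow(-4, 2), Mul(-1, -4))), -1) = Add(Add(5, Add(-12, 16, 4)), -1) = Add(Add(5, 8), -1) = Add(13, -1) = 12)
Function('V')(d) = Add(-5, Mul(-1, d)) (Function('V')(d) = Add(Add(7, Mul(-1, 12)), Mul(-1, d)) = Add(Add(7, -12), Mul(-1, d)) = Add(-5, Mul(-1, d)))
Mul(Add(Function('V')(-195), 30457), Pow(Add(-32070, 24744), -1)) = Mul(Add(Add(-5, Mul(-1, -195)), 30457), Pow(Add(-32070, 24744), -1)) = Mul(Add(Add(-5, 195), 30457), Pow(-7326, -1)) = Mul(Add(190, 30457), Rational(-1, 7326)) = Mul(30647, Rational(-1, 7326)) = Rational(-30647, 7326)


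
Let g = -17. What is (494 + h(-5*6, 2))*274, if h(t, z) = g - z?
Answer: 130150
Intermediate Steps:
h(t, z) = -17 - z
(494 + h(-5*6, 2))*274 = (494 + (-17 - 1*2))*274 = (494 + (-17 - 2))*274 = (494 - 19)*274 = 475*274 = 130150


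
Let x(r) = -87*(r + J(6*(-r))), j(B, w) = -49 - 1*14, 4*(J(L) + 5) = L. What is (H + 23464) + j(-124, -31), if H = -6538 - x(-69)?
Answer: 38859/2 ≈ 19430.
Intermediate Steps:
J(L) = -5 + L/4
j(B, w) = -63 (j(B, w) = -49 - 14 = -63)
x(r) = 435 + 87*r/2 (x(r) = -87*(r + (-5 + (6*(-r))/4)) = -87*(r + (-5 + (-6*r)/4)) = -87*(r + (-5 - 3*r/2)) = -87*(-5 - r/2) = 435 + 87*r/2)
H = -7943/2 (H = -6538 - (435 + (87/2)*(-69)) = -6538 - (435 - 6003/2) = -6538 - 1*(-5133/2) = -6538 + 5133/2 = -7943/2 ≈ -3971.5)
(H + 23464) + j(-124, -31) = (-7943/2 + 23464) - 63 = 38985/2 - 63 = 38859/2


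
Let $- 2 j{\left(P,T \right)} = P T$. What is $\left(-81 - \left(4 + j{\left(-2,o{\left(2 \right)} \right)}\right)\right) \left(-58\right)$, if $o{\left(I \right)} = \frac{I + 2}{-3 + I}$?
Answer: $4698$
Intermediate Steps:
$o{\left(I \right)} = \frac{2 + I}{-3 + I}$
$j{\left(P,T \right)} = - \frac{P T}{2}$
$\left(-81 - \left(4 + j{\left(-2,o{\left(2 \right)} \right)}\right)\right) \left(-58\right) = \left(-81 - \left(4 - - \frac{2 + 2}{-3 + 2}\right)\right) \left(-58\right) = \left(-81 - \left(4 - - \frac{4}{-1}\right)\right) \left(-58\right) = \left(-81 - \left(4 - - \left(-1\right) 4\right)\right) \left(-58\right) = \left(-81 - \left(4 - \left(-1\right) \left(-4\right)\right)\right) \left(-58\right) = \left(-81 - \left(4 - 4\right)\right) \left(-58\right) = \left(-81 - 0\right) \left(-58\right) = \left(-81 + 0\right) \left(-58\right) = \left(-81\right) \left(-58\right) = 4698$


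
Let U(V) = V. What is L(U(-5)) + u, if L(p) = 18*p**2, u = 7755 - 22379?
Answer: -14174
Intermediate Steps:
u = -14624
L(U(-5)) + u = 18*(-5)**2 - 14624 = 18*25 - 14624 = 450 - 14624 = -14174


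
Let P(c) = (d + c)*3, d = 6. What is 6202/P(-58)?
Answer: -3101/78 ≈ -39.756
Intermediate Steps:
P(c) = 18 + 3*c (P(c) = (6 + c)*3 = 18 + 3*c)
6202/P(-58) = 6202/(18 + 3*(-58)) = 6202/(18 - 174) = 6202/(-156) = 6202*(-1/156) = -3101/78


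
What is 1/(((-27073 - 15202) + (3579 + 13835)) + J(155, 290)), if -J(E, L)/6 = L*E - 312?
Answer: -1/292689 ≈ -3.4166e-6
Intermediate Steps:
J(E, L) = 1872 - 6*E*L (J(E, L) = -6*(L*E - 312) = -6*(E*L - 312) = -6*(-312 + E*L) = 1872 - 6*E*L)
1/(((-27073 - 15202) + (3579 + 13835)) + J(155, 290)) = 1/(((-27073 - 15202) + (3579 + 13835)) + (1872 - 6*155*290)) = 1/((-42275 + 17414) + (1872 - 269700)) = 1/(-24861 - 267828) = 1/(-292689) = -1/292689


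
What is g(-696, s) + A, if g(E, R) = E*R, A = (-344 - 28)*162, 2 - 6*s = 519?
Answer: -292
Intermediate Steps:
s = -517/6 (s = 1/3 - 1/6*519 = 1/3 - 173/2 = -517/6 ≈ -86.167)
A = -60264 (A = -372*162 = -60264)
g(-696, s) + A = -696*(-517/6) - 60264 = 59972 - 60264 = -292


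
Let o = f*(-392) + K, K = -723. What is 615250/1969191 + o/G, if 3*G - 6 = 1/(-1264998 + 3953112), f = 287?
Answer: -78176558418824428/1380889623645 ≈ -56613.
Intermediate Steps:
G = 16128685/8064342 (G = 2 + 1/(3*(-1264998 + 3953112)) = 2 + (⅓)/2688114 = 2 + (⅓)*(1/2688114) = 2 + 1/8064342 = 16128685/8064342 ≈ 2.0000)
o = -113227 (o = 287*(-392) - 723 = -112504 - 723 = -113227)
615250/1969191 + o/G = 615250/1969191 - 113227/16128685/8064342 = 615250*(1/1969191) - 113227*8064342/16128685 = 26750/85617 - 913101251634/16128685 = -78176558418824428/1380889623645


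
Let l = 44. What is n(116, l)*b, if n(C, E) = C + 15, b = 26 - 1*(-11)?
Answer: 4847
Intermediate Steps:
b = 37 (b = 26 + 11 = 37)
n(C, E) = 15 + C
n(116, l)*b = (15 + 116)*37 = 131*37 = 4847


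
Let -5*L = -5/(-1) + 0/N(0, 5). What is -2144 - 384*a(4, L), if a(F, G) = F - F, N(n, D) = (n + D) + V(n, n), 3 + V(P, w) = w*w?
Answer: -2144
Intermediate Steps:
V(P, w) = -3 + w**2 (V(P, w) = -3 + w*w = -3 + w**2)
N(n, D) = -3 + D + n + n**2 (N(n, D) = (n + D) + (-3 + n**2) = (D + n) + (-3 + n**2) = -3 + D + n + n**2)
L = -1 (L = -(-5/(-1) + 0/(-3 + 5 + 0 + 0**2))/5 = -(-5*(-1) + 0/(-3 + 5 + 0 + 0))/5 = -(5 + 0/2)/5 = -(5 + 0*(1/2))/5 = -(5 + 0)/5 = -1/5*5 = -1)
a(F, G) = 0
-2144 - 384*a(4, L) = -2144 - 384*0 = -2144 + 0 = -2144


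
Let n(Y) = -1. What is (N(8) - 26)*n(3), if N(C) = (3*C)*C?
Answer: -166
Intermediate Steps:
N(C) = 3*C**2
(N(8) - 26)*n(3) = (3*8**2 - 26)*(-1) = (3*64 - 26)*(-1) = (192 - 26)*(-1) = 166*(-1) = -166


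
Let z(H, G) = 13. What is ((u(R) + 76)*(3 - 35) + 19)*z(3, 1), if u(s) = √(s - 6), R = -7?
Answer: -31369 - 416*I*√13 ≈ -31369.0 - 1499.9*I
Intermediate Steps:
u(s) = √(-6 + s)
((u(R) + 76)*(3 - 35) + 19)*z(3, 1) = ((√(-6 - 7) + 76)*(3 - 35) + 19)*13 = ((√(-13) + 76)*(-32) + 19)*13 = ((I*√13 + 76)*(-32) + 19)*13 = ((76 + I*√13)*(-32) + 19)*13 = ((-2432 - 32*I*√13) + 19)*13 = (-2413 - 32*I*√13)*13 = -31369 - 416*I*√13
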